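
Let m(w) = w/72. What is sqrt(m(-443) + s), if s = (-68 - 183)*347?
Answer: I*sqrt(12542854)/12 ≈ 295.13*I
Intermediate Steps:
m(w) = w/72 (m(w) = w*(1/72) = w/72)
s = -87097 (s = -251*347 = -87097)
sqrt(m(-443) + s) = sqrt((1/72)*(-443) - 87097) = sqrt(-443/72 - 87097) = sqrt(-6271427/72) = I*sqrt(12542854)/12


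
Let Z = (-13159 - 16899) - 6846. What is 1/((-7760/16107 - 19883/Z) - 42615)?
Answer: -84916104/3618694931897 ≈ -2.3466e-5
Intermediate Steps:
Z = -36904 (Z = -30058 - 6846 = -36904)
1/((-7760/16107 - 19883/Z) - 42615) = 1/((-7760/16107 - 19883/(-36904)) - 42615) = 1/((-7760*1/16107 - 19883*(-1/36904)) - 42615) = 1/((-7760/16107 + 19883/36904) - 42615) = 1/(4840063/84916104 - 42615) = 1/(-3618694931897/84916104) = -84916104/3618694931897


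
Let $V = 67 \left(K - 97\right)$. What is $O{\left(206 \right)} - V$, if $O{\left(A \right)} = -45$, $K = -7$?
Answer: $6923$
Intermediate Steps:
$V = -6968$ ($V = 67 \left(-7 - 97\right) = 67 \left(-104\right) = -6968$)
$O{\left(206 \right)} - V = -45 - -6968 = -45 + 6968 = 6923$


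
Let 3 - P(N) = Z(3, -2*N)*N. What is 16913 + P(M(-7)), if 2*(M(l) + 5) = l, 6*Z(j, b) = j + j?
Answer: 33849/2 ≈ 16925.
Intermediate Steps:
Z(j, b) = j/3 (Z(j, b) = (j + j)/6 = (2*j)/6 = j/3)
M(l) = -5 + l/2
P(N) = 3 - N (P(N) = 3 - (⅓)*3*N = 3 - N)
16913 + P(M(-7)) = 16913 + (3 - (-5 + (½)*(-7))) = 16913 + (3 - (-5 - 7/2)) = 16913 + (3 - 1*(-17/2)) = 16913 + (3 + 17/2) = 16913 + 23/2 = 33849/2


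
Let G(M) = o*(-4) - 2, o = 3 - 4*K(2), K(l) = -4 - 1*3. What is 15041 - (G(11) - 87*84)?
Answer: 22475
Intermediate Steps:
K(l) = -7 (K(l) = -4 - 3 = -7)
o = 31 (o = 3 - 4*(-7) = 3 + 28 = 31)
G(M) = -126 (G(M) = 31*(-4) - 2 = -124 - 2 = -126)
15041 - (G(11) - 87*84) = 15041 - (-126 - 87*84) = 15041 - (-126 - 7308) = 15041 - 1*(-7434) = 15041 + 7434 = 22475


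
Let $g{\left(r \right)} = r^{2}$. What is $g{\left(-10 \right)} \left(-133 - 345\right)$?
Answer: $-47800$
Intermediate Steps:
$g{\left(-10 \right)} \left(-133 - 345\right) = \left(-10\right)^{2} \left(-133 - 345\right) = 100 \left(-478\right) = -47800$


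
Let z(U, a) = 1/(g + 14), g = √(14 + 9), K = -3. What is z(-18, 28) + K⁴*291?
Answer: 4077797/173 - √23/173 ≈ 23571.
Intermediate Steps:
g = √23 ≈ 4.7958
z(U, a) = 1/(14 + √23) (z(U, a) = 1/(√23 + 14) = 1/(14 + √23))
z(-18, 28) + K⁴*291 = (14/173 - √23/173) + (-3)⁴*291 = (14/173 - √23/173) + 81*291 = (14/173 - √23/173) + 23571 = 4077797/173 - √23/173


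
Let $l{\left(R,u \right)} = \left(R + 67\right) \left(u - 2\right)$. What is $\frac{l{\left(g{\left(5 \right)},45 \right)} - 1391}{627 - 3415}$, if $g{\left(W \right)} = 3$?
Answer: $- \frac{1619}{2788} \approx -0.5807$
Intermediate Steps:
$l{\left(R,u \right)} = \left(-2 + u\right) \left(67 + R\right)$ ($l{\left(R,u \right)} = \left(67 + R\right) \left(-2 + u\right) = \left(-2 + u\right) \left(67 + R\right)$)
$\frac{l{\left(g{\left(5 \right)},45 \right)} - 1391}{627 - 3415} = \frac{\left(-134 - 6 + 67 \cdot 45 + 3 \cdot 45\right) - 1391}{627 - 3415} = \frac{\left(-134 - 6 + 3015 + 135\right) - 1391}{-2788} = \left(3010 - 1391\right) \left(- \frac{1}{2788}\right) = 1619 \left(- \frac{1}{2788}\right) = - \frac{1619}{2788}$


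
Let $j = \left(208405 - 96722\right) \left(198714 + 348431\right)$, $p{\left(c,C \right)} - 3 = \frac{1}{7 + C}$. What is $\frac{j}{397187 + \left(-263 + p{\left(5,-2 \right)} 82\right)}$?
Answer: $\frac{23502613475}{152764} \approx 1.5385 \cdot 10^{5}$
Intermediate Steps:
$p{\left(c,C \right)} = 3 + \frac{1}{7 + C}$
$j = 61106795035$ ($j = 111683 \cdot 547145 = 61106795035$)
$\frac{j}{397187 + \left(-263 + p{\left(5,-2 \right)} 82\right)} = \frac{61106795035}{397187 - \left(263 - \frac{22 + 3 \left(-2\right)}{7 - 2} \cdot 82\right)} = \frac{61106795035}{397187 - \left(263 - \frac{22 - 6}{5} \cdot 82\right)} = \frac{61106795035}{397187 - \left(263 - \frac{1}{5} \cdot 16 \cdot 82\right)} = \frac{61106795035}{397187 + \left(-263 + \frac{16}{5} \cdot 82\right)} = \frac{61106795035}{397187 + \left(-263 + \frac{1312}{5}\right)} = \frac{61106795035}{397187 - \frac{3}{5}} = \frac{61106795035}{\frac{1985932}{5}} = 61106795035 \cdot \frac{5}{1985932} = \frac{23502613475}{152764}$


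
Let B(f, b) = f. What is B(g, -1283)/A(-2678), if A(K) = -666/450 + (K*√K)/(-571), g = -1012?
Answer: 305206980100/12004052445129 + 967179785000*I*√2678/12004052445129 ≈ 0.025425 + 4.1695*I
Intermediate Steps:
A(K) = -37/25 - K^(3/2)/571 (A(K) = -666*1/450 + K^(3/2)*(-1/571) = -37/25 - K^(3/2)/571)
B(g, -1283)/A(-2678) = -1012/(-37/25 - (-2678)*I*√2678/571) = -1012/(-37/25 + 2678*I*√2678/571)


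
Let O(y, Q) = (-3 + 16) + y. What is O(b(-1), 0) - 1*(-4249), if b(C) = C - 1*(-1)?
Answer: 4262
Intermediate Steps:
b(C) = 1 + C (b(C) = C + 1 = 1 + C)
O(y, Q) = 13 + y
O(b(-1), 0) - 1*(-4249) = (13 + (1 - 1)) - 1*(-4249) = (13 + 0) + 4249 = 13 + 4249 = 4262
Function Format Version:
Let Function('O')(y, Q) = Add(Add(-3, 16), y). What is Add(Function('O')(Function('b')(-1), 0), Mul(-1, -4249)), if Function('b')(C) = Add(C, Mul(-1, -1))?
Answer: 4262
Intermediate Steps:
Function('b')(C) = Add(1, C) (Function('b')(C) = Add(C, 1) = Add(1, C))
Function('O')(y, Q) = Add(13, y)
Add(Function('O')(Function('b')(-1), 0), Mul(-1, -4249)) = Add(Add(13, Add(1, -1)), Mul(-1, -4249)) = Add(Add(13, 0), 4249) = Add(13, 4249) = 4262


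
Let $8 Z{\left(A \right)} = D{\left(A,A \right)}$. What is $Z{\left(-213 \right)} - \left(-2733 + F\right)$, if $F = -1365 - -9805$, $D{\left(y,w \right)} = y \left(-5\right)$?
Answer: $- \frac{44591}{8} \approx -5573.9$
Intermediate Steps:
$D{\left(y,w \right)} = - 5 y$
$F = 8440$ ($F = -1365 + 9805 = 8440$)
$Z{\left(A \right)} = - \frac{5 A}{8}$ ($Z{\left(A \right)} = \frac{\left(-5\right) A}{8} = - \frac{5 A}{8}$)
$Z{\left(-213 \right)} - \left(-2733 + F\right) = \left(- \frac{5}{8}\right) \left(-213\right) - \left(-2733 + 8440\right) = \frac{1065}{8} - 5707 = - \frac{44591}{8}$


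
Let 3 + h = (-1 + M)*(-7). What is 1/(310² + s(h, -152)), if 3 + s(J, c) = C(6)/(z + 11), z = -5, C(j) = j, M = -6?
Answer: 1/96098 ≈ 1.0406e-5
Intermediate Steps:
h = 46 (h = -3 + (-1 - 6)*(-7) = -3 - 7*(-7) = -3 + 49 = 46)
s(J, c) = -2 (s(J, c) = -3 + 6/(-5 + 11) = -3 + 6/6 = -3 + 6*(⅙) = -3 + 1 = -2)
1/(310² + s(h, -152)) = 1/(310² - 2) = 1/(96100 - 2) = 1/96098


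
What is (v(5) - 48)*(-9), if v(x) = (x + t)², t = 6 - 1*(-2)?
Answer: -1089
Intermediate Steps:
t = 8 (t = 6 + 2 = 8)
v(x) = (8 + x)² (v(x) = (x + 8)² = (8 + x)²)
(v(5) - 48)*(-9) = ((8 + 5)² - 48)*(-9) = (13² - 48)*(-9) = (169 - 48)*(-9) = 121*(-9) = -1089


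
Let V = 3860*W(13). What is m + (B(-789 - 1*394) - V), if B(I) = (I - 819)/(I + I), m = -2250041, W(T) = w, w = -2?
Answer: -29150162/13 ≈ -2.2423e+6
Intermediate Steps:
W(T) = -2
V = -7720 (V = 3860*(-2) = -7720)
B(I) = (-819 + I)/(2*I) (B(I) = (-819 + I)/((2*I)) = (-819 + I)*(1/(2*I)) = (-819 + I)/(2*I))
m + (B(-789 - 1*394) - V) = -2250041 + ((-819 + (-789 - 1*394))/(2*(-789 - 1*394)) - 1*(-7720)) = -2250041 + ((-819 + (-789 - 394))/(2*(-789 - 394)) + 7720) = -2250041 + ((1/2)*(-819 - 1183)/(-1183) + 7720) = -2250041 + ((1/2)*(-1/1183)*(-2002) + 7720) = -2250041 + (11/13 + 7720) = -2250041 + 100371/13 = -29150162/13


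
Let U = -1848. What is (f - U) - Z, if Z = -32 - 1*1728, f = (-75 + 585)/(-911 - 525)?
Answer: 2590289/718 ≈ 3607.6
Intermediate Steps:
f = -255/718 (f = 510/(-1436) = 510*(-1/1436) = -255/718 ≈ -0.35515)
Z = -1760 (Z = -32 - 1728 = -1760)
(f - U) - Z = (-255/718 - 1*(-1848)) - 1*(-1760) = (-255/718 + 1848) + 1760 = 1326609/718 + 1760 = 2590289/718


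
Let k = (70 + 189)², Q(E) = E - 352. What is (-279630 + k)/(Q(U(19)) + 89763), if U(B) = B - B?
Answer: -212549/89411 ≈ -2.3772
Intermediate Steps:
U(B) = 0
Q(E) = -352 + E
k = 67081 (k = 259² = 67081)
(-279630 + k)/(Q(U(19)) + 89763) = (-279630 + 67081)/((-352 + 0) + 89763) = -212549/(-352 + 89763) = -212549/89411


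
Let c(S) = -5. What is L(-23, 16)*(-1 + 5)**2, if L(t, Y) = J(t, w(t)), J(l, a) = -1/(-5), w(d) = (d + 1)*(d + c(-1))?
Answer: 16/5 ≈ 3.2000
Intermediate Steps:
w(d) = (1 + d)*(-5 + d) (w(d) = (d + 1)*(d - 5) = (1 + d)*(-5 + d))
J(l, a) = 1/5 (J(l, a) = -1*(-1/5) = 1/5)
L(t, Y) = 1/5
L(-23, 16)*(-1 + 5)**2 = (-1 + 5)**2/5 = (1/5)*4**2 = (1/5)*16 = 16/5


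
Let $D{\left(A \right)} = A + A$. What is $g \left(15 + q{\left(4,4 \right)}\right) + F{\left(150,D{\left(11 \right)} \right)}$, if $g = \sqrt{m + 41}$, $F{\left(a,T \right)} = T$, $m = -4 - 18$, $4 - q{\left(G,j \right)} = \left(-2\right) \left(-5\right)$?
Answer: $22 + 9 \sqrt{19} \approx 61.23$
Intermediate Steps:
$q{\left(G,j \right)} = -6$ ($q{\left(G,j \right)} = 4 - \left(-2\right) \left(-5\right) = 4 - 10 = -6$)
$m = -22$
$D{\left(A \right)} = 2 A$
$g = \sqrt{19}$ ($g = \sqrt{-22 + 41} = \sqrt{19} \approx 4.3589$)
$g \left(15 + q{\left(4,4 \right)}\right) + F{\left(150,D{\left(11 \right)} \right)} = \sqrt{19} \left(15 - 6\right) + 2 \cdot 11 = \sqrt{19} \cdot 9 + 22 = 9 \sqrt{19} + 22 = 22 + 9 \sqrt{19}$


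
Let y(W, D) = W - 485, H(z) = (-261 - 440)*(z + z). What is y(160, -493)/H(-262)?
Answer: -325/367324 ≈ -0.00088478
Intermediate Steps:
H(z) = -1402*z
y(W, D) = -485 + W
y(160, -493)/H(-262) = (-485 + 160)/((-1402*(-262))) = -325/367324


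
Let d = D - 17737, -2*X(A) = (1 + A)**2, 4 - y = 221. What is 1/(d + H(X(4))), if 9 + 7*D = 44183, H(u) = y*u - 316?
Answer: -14/126419 ≈ -0.00011074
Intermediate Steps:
y = -217 (y = 4 - 1*221 = 4 - 221 = -217)
X(A) = -(1 + A)**2/2
H(u) = -316 - 217*u (H(u) = -217*u - 316 = -316 - 217*u)
D = 44174/7 (D = -9/7 + (1/7)*44183 = -9/7 + 44183/7 = 44174/7 ≈ 6310.6)
d = -79985/7 (d = 44174/7 - 17737 = -79985/7 ≈ -11426.)
1/(d + H(X(4))) = 1/(-79985/7 + (-316 - (-217)*(1 + 4)**2/2)) = 1/(-79985/7 + (-316 - (-217)*5**2/2)) = 1/(-79985/7 + (-316 - (-217)*25/2)) = 1/(-79985/7 + (-316 - 217*(-25/2))) = 1/(-79985/7 + (-316 + 5425/2)) = 1/(-79985/7 + 4793/2) = 1/(-126419/14) = -14/126419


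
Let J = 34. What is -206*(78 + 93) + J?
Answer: -35192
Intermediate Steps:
-206*(78 + 93) + J = -206*(78 + 93) + 34 = -206*171 + 34 = -35226 + 34 = -35192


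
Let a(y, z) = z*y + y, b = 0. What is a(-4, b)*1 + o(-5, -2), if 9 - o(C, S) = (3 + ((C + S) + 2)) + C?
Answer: 12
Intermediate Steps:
a(y, z) = y + y*z (a(y, z) = y*z + y = y + y*z)
o(C, S) = 4 - S - 2*C (o(C, S) = 9 - ((3 + ((C + S) + 2)) + C) = 9 - ((3 + (2 + C + S)) + C) = 9 - ((5 + C + S) + C) = 9 - (5 + S + 2*C) = 9 + (-5 - S - 2*C) = 4 - S - 2*C)
a(-4, b)*1 + o(-5, -2) = -4*(1 + 0)*1 + (4 - 1*(-2) - 2*(-5)) = -4*1*1 + (4 + 2 + 10) = -4*1 + 16 = -4 + 16 = 12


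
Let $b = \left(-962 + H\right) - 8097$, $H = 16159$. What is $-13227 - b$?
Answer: $-20327$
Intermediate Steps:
$b = 7100$ ($b = \left(-962 + 16159\right) - 8097 = 15197 - 8097 = 7100$)
$-13227 - b = -13227 - 7100 = -20327$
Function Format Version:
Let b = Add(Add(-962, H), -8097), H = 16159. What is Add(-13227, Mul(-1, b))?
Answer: -20327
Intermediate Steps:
b = 7100 (b = Add(Add(-962, 16159), -8097) = Add(15197, -8097) = 7100)
Add(-13227, Mul(-1, b)) = Add(-13227, Mul(-1, 7100)) = Add(-13227, -7100) = -20327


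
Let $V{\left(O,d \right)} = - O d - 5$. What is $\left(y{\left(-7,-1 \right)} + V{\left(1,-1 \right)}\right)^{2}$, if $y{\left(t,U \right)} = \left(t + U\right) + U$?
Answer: $169$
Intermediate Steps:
$V{\left(O,d \right)} = -5 - O d$ ($V{\left(O,d \right)} = - O d - 5 = -5 - O d$)
$y{\left(t,U \right)} = t + 2 U$ ($y{\left(t,U \right)} = \left(U + t\right) + U = t + 2 U$)
$\left(y{\left(-7,-1 \right)} + V{\left(1,-1 \right)}\right)^{2} = \left(\left(-7 + 2 \left(-1\right)\right) - \left(5 + 1 \left(-1\right)\right)\right)^{2} = \left(\left(-7 - 2\right) + \left(-5 + 1\right)\right)^{2} = \left(-9 - 4\right)^{2} = \left(-13\right)^{2} = 169$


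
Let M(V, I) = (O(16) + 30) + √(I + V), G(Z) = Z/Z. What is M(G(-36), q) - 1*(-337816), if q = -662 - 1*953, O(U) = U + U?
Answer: 337878 + I*√1614 ≈ 3.3788e+5 + 40.175*I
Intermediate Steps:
O(U) = 2*U
q = -1615 (q = -662 - 953 = -1615)
G(Z) = 1
M(V, I) = 62 + √(I + V) (M(V, I) = (2*16 + 30) + √(I + V) = (32 + 30) + √(I + V) = 62 + √(I + V))
M(G(-36), q) - 1*(-337816) = (62 + √(-1615 + 1)) - 1*(-337816) = (62 + √(-1614)) + 337816 = (62 + I*√1614) + 337816 = 337878 + I*√1614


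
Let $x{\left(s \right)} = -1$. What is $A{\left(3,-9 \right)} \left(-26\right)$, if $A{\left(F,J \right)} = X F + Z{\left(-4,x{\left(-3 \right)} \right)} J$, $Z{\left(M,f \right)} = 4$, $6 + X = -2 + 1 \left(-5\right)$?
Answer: $1950$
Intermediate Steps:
$X = -13$ ($X = -6 + \left(-2 + 1 \left(-5\right)\right) = -6 - 7 = -13$)
$A{\left(F,J \right)} = - 13 F + 4 J$
$A{\left(3,-9 \right)} \left(-26\right) = \left(\left(-13\right) 3 + 4 \left(-9\right)\right) \left(-26\right) = \left(-39 - 36\right) \left(-26\right) = \left(-75\right) \left(-26\right) = 1950$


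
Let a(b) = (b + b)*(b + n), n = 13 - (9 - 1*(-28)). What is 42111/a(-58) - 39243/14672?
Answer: 30571647/17445008 ≈ 1.7525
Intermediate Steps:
n = -24 (n = 13 - (9 + 28) = 13 - 1*37 = 13 - 37 = -24)
a(b) = 2*b*(-24 + b) (a(b) = (b + b)*(b - 24) = (2*b)*(-24 + b) = 2*b*(-24 + b))
42111/a(-58) - 39243/14672 = 42111/((2*(-58)*(-24 - 58))) - 39243/14672 = 42111/((2*(-58)*(-82))) - 39243*1/14672 = 42111/9512 - 39243/14672 = 30571647/17445008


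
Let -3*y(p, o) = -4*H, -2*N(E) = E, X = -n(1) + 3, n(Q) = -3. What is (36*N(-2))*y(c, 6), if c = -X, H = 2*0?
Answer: 0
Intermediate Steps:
H = 0
X = 6 (X = -1*(-3) + 3 = 3 + 3 = 6)
N(E) = -E/2
c = -6 (c = -1*6 = -6)
y(p, o) = 0 (y(p, o) = -(-4)*0/3 = -⅓*0 = 0)
(36*N(-2))*y(c, 6) = (36*(-½*(-2)))*0 = (36*1)*0 = 36*0 = 0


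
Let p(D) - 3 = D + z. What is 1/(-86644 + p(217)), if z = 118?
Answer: -1/86306 ≈ -1.1587e-5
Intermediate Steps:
p(D) = 121 + D (p(D) = 3 + (D + 118) = 3 + (118 + D) = 121 + D)
1/(-86644 + p(217)) = 1/(-86644 + (121 + 217)) = 1/(-86644 + 338) = 1/(-86306) = -1/86306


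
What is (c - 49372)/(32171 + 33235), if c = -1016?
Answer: -8398/10901 ≈ -0.77039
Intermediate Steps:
(c - 49372)/(32171 + 33235) = (-1016 - 49372)/(32171 + 33235) = -50388/65406 = -50388*1/65406 = -8398/10901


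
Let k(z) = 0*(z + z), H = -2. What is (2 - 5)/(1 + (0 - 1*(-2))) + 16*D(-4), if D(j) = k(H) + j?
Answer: -65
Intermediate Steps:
k(z) = 0 (k(z) = 0*(2*z) = 0)
D(j) = j (D(j) = 0 + j = j)
(2 - 5)/(1 + (0 - 1*(-2))) + 16*D(-4) = (2 - 5)/(1 + (0 - 1*(-2))) + 16*(-4) = -3/(1 + (0 + 2)) - 64 = -3/(1 + 2) - 64 = -3/3 - 64 = -3*⅓ - 64 = -1 - 64 = -65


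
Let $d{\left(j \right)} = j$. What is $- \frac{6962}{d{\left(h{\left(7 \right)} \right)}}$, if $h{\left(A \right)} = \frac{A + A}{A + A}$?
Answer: $-6962$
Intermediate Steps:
$h{\left(A \right)} = 1$ ($h{\left(A \right)} = \frac{2 A}{2 A} = 2 A \frac{1}{2 A} = 1$)
$- \frac{6962}{d{\left(h{\left(7 \right)} \right)}} = - \frac{6962}{1} = \left(-6962\right) 1 = -6962$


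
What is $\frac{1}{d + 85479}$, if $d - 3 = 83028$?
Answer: $\frac{1}{168510} \approx 5.9344 \cdot 10^{-6}$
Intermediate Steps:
$d = 83031$ ($d = 3 + 83028 = 83031$)
$\frac{1}{d + 85479} = \frac{1}{83031 + 85479} = \frac{1}{168510}$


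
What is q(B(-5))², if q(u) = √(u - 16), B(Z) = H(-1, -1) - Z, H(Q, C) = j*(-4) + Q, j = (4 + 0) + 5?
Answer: -48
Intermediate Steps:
j = 9 (j = 4 + 5 = 9)
H(Q, C) = -36 + Q (H(Q, C) = 9*(-4) + Q = -36 + Q)
B(Z) = -37 - Z (B(Z) = (-36 - 1) - Z = -37 - Z)
q(u) = √(-16 + u)
q(B(-5))² = (√(-16 + (-37 - 1*(-5))))² = (√(-16 + (-37 + 5)))² = (√(-16 - 32))² = (√(-48))² = (4*I*√3)² = -48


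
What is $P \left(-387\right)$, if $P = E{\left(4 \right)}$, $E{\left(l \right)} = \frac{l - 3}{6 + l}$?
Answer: $- \frac{387}{10} \approx -38.7$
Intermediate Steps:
$E{\left(l \right)} = \frac{-3 + l}{6 + l}$
$P = \frac{1}{10}$ ($P = \frac{-3 + 4}{6 + 4} = \frac{1}{10} \cdot 1 = \frac{1}{10} \approx 0.1$)
$P \left(-387\right) = \frac{1}{10} \left(-387\right) = - \frac{387}{10}$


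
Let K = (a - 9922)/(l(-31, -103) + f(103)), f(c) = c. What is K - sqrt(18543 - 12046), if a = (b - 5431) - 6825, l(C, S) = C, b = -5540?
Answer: -13859/36 - sqrt(6497) ≈ -465.58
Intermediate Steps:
a = -17796 (a = (-5540 - 5431) - 6825 = -10971 - 6825 = -17796)
K = -13859/36 (K = (-17796 - 9922)/(-31 + 103) = -27718/72 = -27718*1/72 = -13859/36 ≈ -384.97)
K - sqrt(18543 - 12046) = -13859/36 - sqrt(18543 - 12046) = -13859/36 - sqrt(6497)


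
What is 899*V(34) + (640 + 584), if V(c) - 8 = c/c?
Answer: 9315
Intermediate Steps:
V(c) = 9 (V(c) = 8 + c/c = 8 + 1 = 9)
899*V(34) + (640 + 584) = 899*9 + (640 + 584) = 8091 + 1224 = 9315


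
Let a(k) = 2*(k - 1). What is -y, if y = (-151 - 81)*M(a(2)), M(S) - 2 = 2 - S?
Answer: 464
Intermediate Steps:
a(k) = -2 + 2*k (a(k) = 2*(-1 + k) = -2 + 2*k)
M(S) = 4 - S (M(S) = 2 + (2 - S) = 4 - S)
y = -464 (y = (-151 - 81)*(4 - (-2 + 2*2)) = -232*(4 - (-2 + 4)) = -232*(4 - 1*2) = -232*(4 - 2) = -232*2 = -464)
-y = -1*(-464) = 464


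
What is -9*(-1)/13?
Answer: 9/13 ≈ 0.69231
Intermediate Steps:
-9*(-1)/13 = 9*(1/13) = 9/13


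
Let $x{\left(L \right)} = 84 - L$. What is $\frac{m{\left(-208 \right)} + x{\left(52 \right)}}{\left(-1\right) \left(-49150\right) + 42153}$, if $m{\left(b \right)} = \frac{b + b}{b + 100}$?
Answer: $\frac{968}{2465181} \approx 0.00039267$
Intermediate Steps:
$m{\left(b \right)} = \frac{2 b}{100 + b}$
$\frac{m{\left(-208 \right)} + x{\left(52 \right)}}{\left(-1\right) \left(-49150\right) + 42153} = \frac{2 \left(-208\right) \frac{1}{100 - 208} + \left(84 - 52\right)}{\left(-1\right) \left(-49150\right) + 42153} = \frac{2 \left(-208\right) \frac{1}{-108} + \left(84 - 52\right)}{49150 + 42153} = \frac{2 \left(-208\right) \left(- \frac{1}{108}\right) + 32}{91303} = \left(\frac{104}{27} + 32\right) \frac{1}{91303} = \frac{968}{27} \cdot \frac{1}{91303} = \frac{968}{2465181}$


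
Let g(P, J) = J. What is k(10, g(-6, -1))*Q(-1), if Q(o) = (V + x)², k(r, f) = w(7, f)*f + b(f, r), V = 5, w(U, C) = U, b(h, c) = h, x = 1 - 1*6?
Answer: 0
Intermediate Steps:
x = -5 (x = 1 - 6 = -5)
k(r, f) = 8*f (k(r, f) = 7*f + f = 8*f)
Q(o) = 0 (Q(o) = (5 - 5)² = 0² = 0)
k(10, g(-6, -1))*Q(-1) = (8*(-1))*0 = -8*0 = 0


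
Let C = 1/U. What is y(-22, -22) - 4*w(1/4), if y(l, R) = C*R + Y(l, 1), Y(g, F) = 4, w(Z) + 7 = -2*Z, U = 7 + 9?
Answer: 261/8 ≈ 32.625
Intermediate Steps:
U = 16
w(Z) = -7 - 2*Z
C = 1/16 ≈ 0.062500
y(l, R) = 4 + R/16 (y(l, R) = R/16 + 4 = 4 + R/16)
y(-22, -22) - 4*w(1/4) = (4 + (1/16)*(-22)) - 4*(-7 - 2/4) = (4 - 11/8) - 4*(-7 - 2/4) = 21/8 - 4*(-7 - 2*¼) = 21/8 - 4*(-7 - ½) = 21/8 - 4*(-15/2) = 21/8 + 30 = 261/8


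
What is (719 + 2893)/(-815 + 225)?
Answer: -1806/295 ≈ -6.1220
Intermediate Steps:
(719 + 2893)/(-815 + 225) = 3612/(-590) = 3612*(-1/590) = -1806/295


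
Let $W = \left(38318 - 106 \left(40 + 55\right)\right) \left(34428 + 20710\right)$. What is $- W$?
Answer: $-1557538224$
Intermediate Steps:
$W = 1557538224$ ($W = \left(38318 - 10070\right) 55138 = 28248 \cdot 55138 = 1557538224$)
$- W = \left(-1\right) 1557538224 = -1557538224$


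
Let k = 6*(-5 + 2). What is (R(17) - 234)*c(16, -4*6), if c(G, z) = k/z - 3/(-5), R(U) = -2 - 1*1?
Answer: -6399/20 ≈ -319.95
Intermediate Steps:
k = -18 (k = 6*(-3) = -18)
R(U) = -3 (R(U) = -2 - 1 = -3)
c(G, z) = ⅗ - 18/z (c(G, z) = -18/z - 3/(-5) = -18/z - 3*(-⅕) = -18/z + ⅗ = ⅗ - 18/z)
(R(17) - 234)*c(16, -4*6) = (-3 - 234)*(⅗ - 18/((-4*6))) = -237*(⅗ - 18/(-24)) = -237*(⅗ - 18*(-1/24)) = -237*(⅗ + ¾) = -237*27/20 = -6399/20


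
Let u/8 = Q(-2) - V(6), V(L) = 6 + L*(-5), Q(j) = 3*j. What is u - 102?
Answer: 42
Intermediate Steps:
V(L) = 6 - 5*L
u = 144 (u = 8*(3*(-2) - (6 - 5*6)) = 8*(-6 - (6 - 30)) = 8*(-6 - 1*(-24)) = 8*(-6 + 24) = 8*18 = 144)
u - 102 = 144 - 102 = 42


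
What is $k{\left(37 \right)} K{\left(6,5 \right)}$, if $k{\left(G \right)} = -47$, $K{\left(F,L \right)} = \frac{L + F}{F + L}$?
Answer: $-47$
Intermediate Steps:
$K{\left(F,L \right)} = 1$ ($K{\left(F,L \right)} = \frac{F + L}{F + L} = 1$)
$k{\left(37 \right)} K{\left(6,5 \right)} = \left(-47\right) 1 = -47$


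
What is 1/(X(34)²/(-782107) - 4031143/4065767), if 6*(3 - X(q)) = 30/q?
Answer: -3675923744715764/3644657897797659 ≈ -1.0086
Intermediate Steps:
X(q) = 3 - 5/q
1/(X(34)²/(-782107) - 4031143/4065767) = 1/((3 - 5/34)²/(-782107) - 4031143/4065767) = 1/((3 - 5*1/34)²*(-1/782107) - 4031143*1/4065767) = 1/((3 - 5/34)²*(-1/782107) - 4031143/4065767) = 1/((97/34)²*(-1/782107) - 4031143/4065767) = 1/((9409/1156)*(-1/782107) - 4031143/4065767) = 1/(-9409/904115692 - 4031143/4065767) = 1/(-3644657897797659/3675923744715764) = -3675923744715764/3644657897797659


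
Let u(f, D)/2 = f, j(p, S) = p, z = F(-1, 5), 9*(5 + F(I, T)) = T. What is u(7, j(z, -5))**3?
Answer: 2744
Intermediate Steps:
F(I, T) = -5 + T/9
z = -40/9 (z = -5 + (1/9)*5 = -5 + 5/9 = -40/9 ≈ -4.4444)
u(f, D) = 2*f
u(7, j(z, -5))**3 = (2*7)**3 = 14**3 = 2744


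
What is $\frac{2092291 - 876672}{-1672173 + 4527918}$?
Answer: $\frac{71507}{167985} \approx 0.42567$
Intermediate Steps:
$\frac{2092291 - 876672}{-1672173 + 4527918} = \frac{1215619}{2855745} = 1215619 \cdot \frac{1}{2855745} = \frac{71507}{167985}$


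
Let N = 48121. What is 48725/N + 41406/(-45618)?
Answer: 38373154/365863963 ≈ 0.10488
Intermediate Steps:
48725/N + 41406/(-45618) = 48725/48121 + 41406/(-45618) = 48725*(1/48121) + 41406*(-1/45618) = 48725/48121 - 6901/7603 = 38373154/365863963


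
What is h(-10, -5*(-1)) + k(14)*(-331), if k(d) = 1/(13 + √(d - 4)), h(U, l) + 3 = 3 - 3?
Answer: -4780/159 + 331*√10/159 ≈ -23.480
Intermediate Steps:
h(U, l) = -3 (h(U, l) = -3 + (3 - 3) = -3 + 0 = -3)
k(d) = 1/(13 + √(-4 + d))
h(-10, -5*(-1)) + k(14)*(-331) = -3 - 331/(13 + √(-4 + 14)) = -3 - 331/(13 + √10)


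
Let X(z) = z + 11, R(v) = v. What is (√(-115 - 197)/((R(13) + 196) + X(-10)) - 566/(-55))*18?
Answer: 10188/55 + 6*I*√78/35 ≈ 185.24 + 1.514*I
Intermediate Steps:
X(z) = 11 + z
(√(-115 - 197)/((R(13) + 196) + X(-10)) - 566/(-55))*18 = (√(-115 - 197)/((13 + 196) + (11 - 10)) - 566/(-55))*18 = (√(-312)/(209 + 1) - 566*(-1/55))*18 = ((2*I*√78)/210 + 566/55)*18 = ((2*I*√78)*(1/210) + 566/55)*18 = (I*√78/105 + 566/55)*18 = (566/55 + I*√78/105)*18 = 10188/55 + 6*I*√78/35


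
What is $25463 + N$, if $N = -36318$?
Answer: $-10855$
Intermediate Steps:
$25463 + N = 25463 - 36318 = -10855$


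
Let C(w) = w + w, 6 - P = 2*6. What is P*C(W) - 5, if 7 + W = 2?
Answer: 55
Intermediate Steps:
W = -5 (W = -7 + 2 = -5)
P = -6 (P = 6 - 2*6 = 6 - 1*12 = 6 - 12 = -6)
C(w) = 2*w
P*C(W) - 5 = -12*(-5) - 5 = -6*(-10) - 5 = 60 - 5 = 55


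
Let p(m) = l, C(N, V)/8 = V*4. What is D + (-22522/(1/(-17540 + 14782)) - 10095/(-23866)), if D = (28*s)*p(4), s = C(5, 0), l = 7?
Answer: 1482452733511/23866 ≈ 6.2116e+7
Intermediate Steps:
C(N, V) = 32*V (C(N, V) = 8*(V*4) = 8*(4*V) = 32*V)
p(m) = 7
s = 0 (s = 32*0 = 0)
D = 0 (D = (28*0)*7 = 0*7 = 0)
D + (-22522/(1/(-17540 + 14782)) - 10095/(-23866)) = 0 + (-22522/(1/(-17540 + 14782)) - 10095/(-23866)) = 0 + (-22522/(1/(-2758)) - 10095*(-1/23866)) = 0 + (-22522/(-1/2758) + 10095/23866) = 0 + (-22522*(-2758) + 10095/23866) = 0 + (62115676 + 10095/23866) = 0 + 1482452733511/23866 = 1482452733511/23866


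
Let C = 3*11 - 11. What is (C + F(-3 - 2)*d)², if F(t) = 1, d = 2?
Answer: 576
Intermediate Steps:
C = 22 (C = 33 - 11 = 22)
(C + F(-3 - 2)*d)² = (22 + 1*2)² = (22 + 2)² = 24² = 576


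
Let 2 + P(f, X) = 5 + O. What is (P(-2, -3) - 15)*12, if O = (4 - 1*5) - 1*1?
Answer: -168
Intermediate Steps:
O = -2 (O = (4 - 5) - 1 = -1 - 1 = -2)
P(f, X) = 1 (P(f, X) = -2 + (5 - 2) = -2 + 3 = 1)
(P(-2, -3) - 15)*12 = (1 - 15)*12 = -14*12 = -168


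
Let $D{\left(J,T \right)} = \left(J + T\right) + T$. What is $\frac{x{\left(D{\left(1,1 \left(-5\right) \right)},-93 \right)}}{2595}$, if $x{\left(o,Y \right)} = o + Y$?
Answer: $- \frac{34}{865} \approx -0.039306$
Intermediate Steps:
$D{\left(J,T \right)} = J + 2 T$
$x{\left(o,Y \right)} = Y + o$
$\frac{x{\left(D{\left(1,1 \left(-5\right) \right)},-93 \right)}}{2595} = \frac{-93 + \left(1 + 2 \cdot 1 \left(-5\right)\right)}{2595} = \left(-93 + \left(1 + 2 \left(-5\right)\right)\right) \frac{1}{2595} = \left(-93 + \left(1 - 10\right)\right) \frac{1}{2595} = \left(-93 - 9\right) \frac{1}{2595} = \left(-102\right) \frac{1}{2595} = - \frac{34}{865}$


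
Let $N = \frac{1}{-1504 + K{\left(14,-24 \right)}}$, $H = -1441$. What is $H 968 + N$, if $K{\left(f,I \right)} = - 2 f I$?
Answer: $- \frac{1160546817}{832} \approx -1.3949 \cdot 10^{6}$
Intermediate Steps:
$K{\left(f,I \right)} = - 2 I f$
$N = - \frac{1}{832}$ ($N = \frac{1}{-1504 - \left(-48\right) 14} = \frac{1}{-1504 + 672} = \frac{1}{-832} = - \frac{1}{832} \approx -0.0012019$)
$H 968 + N = \left(-1441\right) 968 - \frac{1}{832} = -1394888 - \frac{1}{832} = - \frac{1160546817}{832}$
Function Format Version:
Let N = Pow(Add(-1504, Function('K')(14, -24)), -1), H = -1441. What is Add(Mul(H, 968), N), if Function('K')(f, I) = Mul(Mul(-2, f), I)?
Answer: Rational(-1160546817, 832) ≈ -1.3949e+6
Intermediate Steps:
Function('K')(f, I) = Mul(-2, I, f)
N = Rational(-1, 832) (N = Pow(Add(-1504, Mul(-2, -24, 14)), -1) = Pow(Add(-1504, 672), -1) = Pow(-832, -1) = Rational(-1, 832) ≈ -0.0012019)
Add(Mul(H, 968), N) = Add(Mul(-1441, 968), Rational(-1, 832)) = Add(-1394888, Rational(-1, 832)) = Rational(-1160546817, 832)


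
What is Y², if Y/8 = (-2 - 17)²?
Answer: 8340544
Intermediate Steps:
Y = 2888 (Y = 8*(-2 - 17)² = 8*(-19)² = 8*361 = 2888)
Y² = 2888² = 8340544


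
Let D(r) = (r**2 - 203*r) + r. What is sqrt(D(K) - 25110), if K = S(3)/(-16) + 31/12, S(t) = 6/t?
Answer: I*sqrt(14745911)/24 ≈ 160.0*I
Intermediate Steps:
K = 59/24 (K = (6/3)/(-16) + 31/12 = (6*(1/3))*(-1/16) + 31*(1/12) = 2*(-1/16) + 31/12 = -1/8 + 31/12 = 59/24 ≈ 2.4583)
D(r) = r**2 - 202*r
sqrt(D(K) - 25110) = sqrt(59*(-202 + 59/24)/24 - 25110) = sqrt((59/24)*(-4789/24) - 25110) = sqrt(-282551/576 - 25110) = sqrt(-14745911/576) = I*sqrt(14745911)/24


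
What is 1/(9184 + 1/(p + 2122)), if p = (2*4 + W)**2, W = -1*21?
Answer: 2291/21040545 ≈ 0.00010888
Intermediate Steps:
W = -21
p = 169 (p = (2*4 - 21)**2 = (8 - 21)**2 = (-13)**2 = 169)
1/(9184 + 1/(p + 2122)) = 1/(9184 + 1/(169 + 2122)) = 1/(9184 + 1/2291) = 1/(21040545/2291) = 2291/21040545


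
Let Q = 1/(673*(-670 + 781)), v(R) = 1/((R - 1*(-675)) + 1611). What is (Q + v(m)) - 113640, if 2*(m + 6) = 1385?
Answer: -50468584674049/444109335 ≈ -1.1364e+5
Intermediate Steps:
m = 1373/2 (m = -6 + (½)*1385 = -6 + 1385/2 = 1373/2 ≈ 686.50)
v(R) = 1/(2286 + R) (v(R) = 1/((R + 675) + 1611) = 1/((675 + R) + 1611) = 1/(2286 + R))
Q = 1/74703 (Q = 1/(673*111) = 1/74703 ≈ 1.3386e-5)
(Q + v(m)) - 113640 = (1/74703 + 1/(2286 + 1373/2)) - 113640 = (1/74703 + 1/(5945/2)) - 113640 = (1/74703 + 2/5945) - 113640 = 155351/444109335 - 113640 = -50468584674049/444109335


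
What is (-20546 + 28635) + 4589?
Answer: 12678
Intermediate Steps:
(-20546 + 28635) + 4589 = 8089 + 4589 = 12678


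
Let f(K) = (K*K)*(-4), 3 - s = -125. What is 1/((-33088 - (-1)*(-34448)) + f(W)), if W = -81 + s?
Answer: -1/76372 ≈ -1.3094e-5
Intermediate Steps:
s = 128 (s = 3 - 1*(-125) = 3 + 125 = 128)
W = 47 (W = -81 + 128 = 47)
f(K) = -4*K² (f(K) = K²*(-4) = -4*K²)
1/((-33088 - (-1)*(-34448)) + f(W)) = 1/((-33088 - (-1)*(-34448)) - 4*47²) = 1/((-33088 - 1*34448) - 4*2209) = 1/((-33088 - 34448) - 8836) = 1/(-67536 - 8836) = 1/(-76372) = -1/76372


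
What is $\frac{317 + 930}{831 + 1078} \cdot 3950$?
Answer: $\frac{4925650}{1909} \approx 2580.2$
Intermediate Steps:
$\frac{317 + 930}{831 + 1078} \cdot 3950 = \frac{1247}{1909} \cdot 3950 = \frac{4925650}{1909}$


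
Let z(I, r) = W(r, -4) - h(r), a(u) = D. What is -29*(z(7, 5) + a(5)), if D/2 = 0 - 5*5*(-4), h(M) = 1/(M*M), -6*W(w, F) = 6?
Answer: -144246/25 ≈ -5769.8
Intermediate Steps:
W(w, F) = -1 (W(w, F) = -1/6*6 = -1)
h(M) = M**(-2)
D = 200 (D = 2*(0 - 5*5*(-4)) = 2*(0 - 25*(-4)) = 2*(0 + 100) = 2*100 = 200)
a(u) = 200
z(I, r) = -1 - 1/r**2
-29*(z(7, 5) + a(5)) = -29*((-1 - 1/5**2) + 200) = -29*((-1 - 1*1/25) + 200) = -29*((-1 - 1/25) + 200) = -29*(-26/25 + 200) = -29*4974/25 = -144246/25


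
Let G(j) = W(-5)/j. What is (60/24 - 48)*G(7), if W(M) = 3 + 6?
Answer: -117/2 ≈ -58.500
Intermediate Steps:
W(M) = 9
G(j) = 9/j
(60/24 - 48)*G(7) = (60/24 - 48)*(9/7) = (60*(1/24) - 48)*(9*(⅐)) = (5/2 - 48)*(9/7) = -91/2*9/7 = -117/2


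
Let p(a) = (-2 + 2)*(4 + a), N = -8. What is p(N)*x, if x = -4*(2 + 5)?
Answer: 0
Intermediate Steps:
x = -28 (x = -4*7 = -28)
p(a) = 0 (p(a) = 0*(4 + a) = 0)
p(N)*x = 0*(-28) = 0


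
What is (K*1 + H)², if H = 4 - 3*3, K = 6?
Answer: 1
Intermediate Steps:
H = -5 (H = 4 - 9 = -5)
(K*1 + H)² = (6*1 - 5)² = (6 - 5)² = 1² = 1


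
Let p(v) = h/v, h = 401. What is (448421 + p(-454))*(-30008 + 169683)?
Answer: 28435418231775/454 ≈ 6.2633e+10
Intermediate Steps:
p(v) = 401/v
(448421 + p(-454))*(-30008 + 169683) = (448421 + 401/(-454))*(-30008 + 169683) = (448421 + 401*(-1/454))*139675 = (448421 - 401/454)*139675 = (203582733/454)*139675 = 28435418231775/454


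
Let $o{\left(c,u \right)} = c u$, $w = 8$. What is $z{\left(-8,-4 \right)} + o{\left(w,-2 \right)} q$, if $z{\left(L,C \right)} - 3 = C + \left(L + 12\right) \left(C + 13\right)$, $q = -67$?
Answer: $1107$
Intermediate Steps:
$z{\left(L,C \right)} = 3 + C + \left(12 + L\right) \left(13 + C\right)$ ($z{\left(L,C \right)} = 3 + \left(C + \left(L + 12\right) \left(C + 13\right)\right) = 3 + \left(C + \left(12 + L\right) \left(13 + C\right)\right) = 3 + C + \left(12 + L\right) \left(13 + C\right)$)
$z{\left(-8,-4 \right)} + o{\left(w,-2 \right)} q = \left(159 + 13 \left(-4\right) + 13 \left(-8\right) - -32\right) + 8 \left(-2\right) \left(-67\right) = \left(159 - 52 - 104 + 32\right) - -1072 = 35 + 1072 = 1107$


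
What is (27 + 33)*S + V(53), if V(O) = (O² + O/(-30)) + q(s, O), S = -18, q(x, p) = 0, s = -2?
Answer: 51817/30 ≈ 1727.2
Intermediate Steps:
V(O) = O² - O/30 (V(O) = (O² + O/(-30)) + 0 = (O² - O/30) + 0 = O² - O/30)
(27 + 33)*S + V(53) = (27 + 33)*(-18) + 53*(-1/30 + 53) = 60*(-18) + 53*(1589/30) = -1080 + 84217/30 = 51817/30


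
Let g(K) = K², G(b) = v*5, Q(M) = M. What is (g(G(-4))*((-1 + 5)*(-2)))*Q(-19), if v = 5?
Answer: 95000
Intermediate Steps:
G(b) = 25 (G(b) = 5*5 = 25)
(g(G(-4))*((-1 + 5)*(-2)))*Q(-19) = (25²*((-1 + 5)*(-2)))*(-19) = (625*(4*(-2)))*(-19) = (625*(-8))*(-19) = -5000*(-19) = 95000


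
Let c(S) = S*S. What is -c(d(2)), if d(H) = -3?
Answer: -9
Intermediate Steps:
c(S) = S²
-c(d(2)) = -1*(-3)² = -1*9 = -9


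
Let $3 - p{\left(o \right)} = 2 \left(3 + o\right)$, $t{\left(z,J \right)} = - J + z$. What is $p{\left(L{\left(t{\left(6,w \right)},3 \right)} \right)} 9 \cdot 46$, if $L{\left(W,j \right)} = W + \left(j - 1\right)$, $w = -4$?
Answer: $-11178$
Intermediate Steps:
$t{\left(z,J \right)} = z - J$
$L{\left(W,j \right)} = -1 + W + j$ ($L{\left(W,j \right)} = W + \left(j - 1\right) = W + \left(-1 + j\right) = -1 + W + j$)
$p{\left(o \right)} = -3 - 2 o$ ($p{\left(o \right)} = 3 - 2 \left(3 + o\right) = 3 - \left(6 + 2 o\right) = -3 - 2 o$)
$p{\left(L{\left(t{\left(6,w \right)},3 \right)} \right)} 9 \cdot 46 = \left(-3 - 2 \left(-1 + \left(6 - -4\right) + 3\right)\right) 9 \cdot 46 = \left(-3 - 2 \left(-1 + \left(6 + 4\right) + 3\right)\right) 9 \cdot 46 = \left(-3 - 2 \left(-1 + 10 + 3\right)\right) 9 \cdot 46 = \left(-3 - 24\right) 9 \cdot 46 = \left(-27\right) 9 \cdot 46 = \left(-243\right) 46 = -11178$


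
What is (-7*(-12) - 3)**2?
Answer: 6561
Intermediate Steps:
(-7*(-12) - 3)**2 = (84 - 3)**2 = 81**2 = 6561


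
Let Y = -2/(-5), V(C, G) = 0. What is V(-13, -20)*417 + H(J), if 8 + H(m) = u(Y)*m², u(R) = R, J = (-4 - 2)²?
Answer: 2552/5 ≈ 510.40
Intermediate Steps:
Y = ⅖ (Y = -2*(-⅕) = ⅖ ≈ 0.40000)
J = 36 (J = (-6)² = 36)
H(m) = -8 + 2*m²/5
V(-13, -20)*417 + H(J) = 0*417 + (-8 + (⅖)*36²) = 0 + (-8 + (⅖)*1296) = 0 + (-8 + 2592/5) = 0 + 2552/5 = 2552/5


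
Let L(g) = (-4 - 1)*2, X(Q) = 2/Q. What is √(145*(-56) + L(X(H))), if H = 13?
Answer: I*√8130 ≈ 90.167*I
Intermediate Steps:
L(g) = -10 (L(g) = -5*2 = -10)
√(145*(-56) + L(X(H))) = √(145*(-56) - 10) = √(-8120 - 10) = √(-8130) = I*√8130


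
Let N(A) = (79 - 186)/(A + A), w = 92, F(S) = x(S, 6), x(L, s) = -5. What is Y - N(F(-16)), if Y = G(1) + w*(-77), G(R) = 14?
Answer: -70807/10 ≈ -7080.7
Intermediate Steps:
F(S) = -5
Y = -7070 (Y = 14 + 92*(-77) = 14 - 7084 = -7070)
N(A) = -107/(2*A) (N(A) = -107*1/(2*A) = -107/(2*A))
Y - N(F(-16)) = -7070 - (-107)/(2*(-5)) = -7070 - (-107)*(-1)/(2*5) = -7070 - 1*107/10 = -7070 - 107/10 = -70807/10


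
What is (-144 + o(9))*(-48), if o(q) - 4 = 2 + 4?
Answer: 6432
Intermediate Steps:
o(q) = 10 (o(q) = 4 + (2 + 4) = 4 + 6 = 10)
(-144 + o(9))*(-48) = (-144 + 10)*(-48) = -134*(-48) = 6432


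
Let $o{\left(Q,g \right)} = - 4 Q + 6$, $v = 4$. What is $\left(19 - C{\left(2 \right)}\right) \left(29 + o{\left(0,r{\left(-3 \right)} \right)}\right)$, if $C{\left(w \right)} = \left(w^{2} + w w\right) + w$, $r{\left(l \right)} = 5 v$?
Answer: $315$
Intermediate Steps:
$r{\left(l \right)} = 20$ ($r{\left(l \right)} = 5 \cdot 4 = 20$)
$o{\left(Q,g \right)} = 6 - 4 Q$
$C{\left(w \right)} = w + 2 w^{2}$ ($C{\left(w \right)} = \left(w^{2} + w^{2}\right) + w = 2 w^{2} + w = w + 2 w^{2}$)
$\left(19 - C{\left(2 \right)}\right) \left(29 + o{\left(0,r{\left(-3 \right)} \right)}\right) = \left(19 - 2 \left(1 + 2 \cdot 2\right)\right) \left(29 + \left(6 - 0\right)\right) = \left(19 - 2 \left(1 + 4\right)\right) \left(29 + \left(6 + 0\right)\right) = \left(19 - 2 \cdot 5\right) \left(29 + 6\right) = \left(19 - 10\right) 35 = 9 \cdot 35 = 315$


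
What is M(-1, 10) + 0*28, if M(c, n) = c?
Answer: -1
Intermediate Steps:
M(-1, 10) + 0*28 = -1 + 0*28 = -1 + 0 = -1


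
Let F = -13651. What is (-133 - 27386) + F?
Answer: -41170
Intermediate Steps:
(-133 - 27386) + F = (-133 - 27386) - 13651 = -27519 - 13651 = -41170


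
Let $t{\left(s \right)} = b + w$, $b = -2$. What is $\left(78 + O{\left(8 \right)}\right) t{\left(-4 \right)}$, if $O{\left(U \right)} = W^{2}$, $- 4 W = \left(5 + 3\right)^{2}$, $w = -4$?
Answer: $-2004$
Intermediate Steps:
$t{\left(s \right)} = -6$ ($t{\left(s \right)} = -2 - 4 = -6$)
$W = -16$ ($W = - \frac{\left(5 + 3\right)^{2}}{4} = - \frac{8^{2}}{4} = \left(- \frac{1}{4}\right) 64 = -16$)
$O{\left(U \right)} = 256$ ($O{\left(U \right)} = \left(-16\right)^{2} = 256$)
$\left(78 + O{\left(8 \right)}\right) t{\left(-4 \right)} = \left(78 + 256\right) \left(-6\right) = 334 \left(-6\right) = -2004$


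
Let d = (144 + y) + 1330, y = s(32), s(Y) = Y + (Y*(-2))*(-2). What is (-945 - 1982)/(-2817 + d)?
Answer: 2927/1183 ≈ 2.4742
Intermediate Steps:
s(Y) = 5*Y (s(Y) = Y - 2*Y*(-2) = Y + 4*Y = 5*Y)
y = 160 (y = 5*32 = 160)
d = 1634 (d = (144 + 160) + 1330 = 304 + 1330 = 1634)
(-945 - 1982)/(-2817 + d) = (-945 - 1982)/(-2817 + 1634) = -2927/(-1183) = -2927*(-1/1183) = 2927/1183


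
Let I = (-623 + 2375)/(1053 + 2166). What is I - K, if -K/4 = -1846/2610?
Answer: -110324/48285 ≈ -2.2849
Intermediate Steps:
I = 584/1073 (I = 1752/3219 = 1752*(1/3219) = 584/1073 ≈ 0.54427)
K = 3692/1305 (K = -(-7384)/2610 = -4*(-923/1305) = 3692/1305 ≈ 2.8291)
I - K = 584/1073 - 1*3692/1305 = 584/1073 - 3692/1305 = -110324/48285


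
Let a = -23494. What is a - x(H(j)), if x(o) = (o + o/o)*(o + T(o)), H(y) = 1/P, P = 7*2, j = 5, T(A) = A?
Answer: -2302427/98 ≈ -23494.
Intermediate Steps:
P = 14
H(y) = 1/14
x(o) = 2*o*(1 + o) (x(o) = (o + o/o)*(o + o) = (o + 1)*(2*o) = (1 + o)*(2*o) = 2*o*(1 + o))
a - x(H(j)) = -23494 - 2*(1 + 1/14)/14 = -23494 - 2*15/(14*14) = -23494 - 1*15/98 = -23494 - 15/98 = -2302427/98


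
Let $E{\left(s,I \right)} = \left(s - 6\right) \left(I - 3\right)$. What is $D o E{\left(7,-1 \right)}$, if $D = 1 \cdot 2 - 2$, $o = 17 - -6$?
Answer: $0$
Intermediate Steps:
$E{\left(s,I \right)} = \left(-6 + s\right) \left(-3 + I\right)$
$o = 23$ ($o = 17 + 6 = 23$)
$D = 0$ ($D = 2 - 2 = 0$)
$D o E{\left(7,-1 \right)} = 0 \cdot 23 \left(18 - -6 - 21 - 7\right) = 0 \left(18 + 6 - 21 - 7\right) = 0 \left(-4\right) = 0$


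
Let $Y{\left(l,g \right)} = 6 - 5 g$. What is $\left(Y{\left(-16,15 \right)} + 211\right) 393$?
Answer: $55806$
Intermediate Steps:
$Y{\left(l,g \right)} = 6 - 5 g$
$\left(Y{\left(-16,15 \right)} + 211\right) 393 = \left(\left(6 - 75\right) + 211\right) 393 = \left(-69 + 211\right) 393 = 142 \cdot 393 = 55806$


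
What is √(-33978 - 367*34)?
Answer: 2*I*√11614 ≈ 215.54*I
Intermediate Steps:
√(-33978 - 367*34) = √(-33978 - 12478) = √(-46456) = 2*I*√11614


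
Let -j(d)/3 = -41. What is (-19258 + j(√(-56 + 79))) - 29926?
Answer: -49061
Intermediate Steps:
j(d) = 123 (j(d) = -3*(-41) = 123)
(-19258 + j(√(-56 + 79))) - 29926 = (-19258 + 123) - 29926 = -19135 - 29926 = -49061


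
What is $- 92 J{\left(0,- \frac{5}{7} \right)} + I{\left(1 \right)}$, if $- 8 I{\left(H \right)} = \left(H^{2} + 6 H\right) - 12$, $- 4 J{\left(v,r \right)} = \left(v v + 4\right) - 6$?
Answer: $- \frac{363}{8} \approx -45.375$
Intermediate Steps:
$J{\left(v,r \right)} = \frac{1}{2} - \frac{v^{2}}{4}$ ($J{\left(v,r \right)} = - \frac{\left(v v + 4\right) - 6}{4} = - \frac{\left(v^{2} + 4\right) - 6}{4} = - \frac{\left(4 + v^{2}\right) - 6}{4} = - \frac{-2 + v^{2}}{4} = \frac{1}{2} - \frac{v^{2}}{4}$)
$I{\left(H \right)} = \frac{3}{2} - \frac{3 H}{4} - \frac{H^{2}}{8}$ ($I{\left(H \right)} = - \frac{\left(H^{2} + 6 H\right) - 12}{8} = - \frac{-12 + H^{2} + 6 H}{8} = \frac{3}{2} - \frac{3 H}{4} - \frac{H^{2}}{8}$)
$- 92 J{\left(0,- \frac{5}{7} \right)} + I{\left(1 \right)} = - 92 \left(\frac{1}{2} - \frac{0^{2}}{4}\right) - \left(- \frac{3}{4} + \frac{1}{8}\right) = - 92 \left(\frac{1}{2} - 0\right) - - \frac{5}{8} = - 92 \left(\frac{1}{2} + 0\right) - - \frac{5}{8} = \left(-92\right) \frac{1}{2} + \frac{5}{8} = -46 + \frac{5}{8} = - \frac{363}{8}$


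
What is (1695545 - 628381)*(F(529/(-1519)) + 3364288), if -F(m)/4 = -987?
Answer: 3594460202704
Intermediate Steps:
F(m) = 3948 (F(m) = -4*(-987) = 3948)
(1695545 - 628381)*(F(529/(-1519)) + 3364288) = (1695545 - 628381)*(3948 + 3364288) = 1067164*3368236 = 3594460202704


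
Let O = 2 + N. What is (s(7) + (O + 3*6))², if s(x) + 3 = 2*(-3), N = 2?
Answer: 169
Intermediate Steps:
O = 4 (O = 2 + 2 = 4)
s(x) = -9 (s(x) = -3 + 2*(-3) = -3 - 6 = -9)
(s(7) + (O + 3*6))² = (-9 + (4 + 3*6))² = (-9 + (4 + 18))² = (-9 + 22)² = 13² = 169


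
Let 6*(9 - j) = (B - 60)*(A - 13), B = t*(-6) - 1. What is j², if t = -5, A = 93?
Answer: 1605289/9 ≈ 1.7837e+5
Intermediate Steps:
B = 29 (B = -5*(-6) - 1 = 30 - 1 = 29)
j = 1267/3 (j = 9 - (29 - 60)*(93 - 13)/6 = 9 - (-31)*80/6 = 9 - ⅙*(-2480) = 9 + 1240/3 = 1267/3 ≈ 422.33)
j² = (1267/3)² = 1605289/9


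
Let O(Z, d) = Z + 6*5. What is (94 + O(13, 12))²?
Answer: 18769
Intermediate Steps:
O(Z, d) = 30 + Z (O(Z, d) = Z + 30 = 30 + Z)
(94 + O(13, 12))² = (94 + (30 + 13))² = (94 + 43)² = 137² = 18769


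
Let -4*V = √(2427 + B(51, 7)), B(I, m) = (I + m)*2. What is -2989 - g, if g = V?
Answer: -2989 + √2543/4 ≈ -2976.4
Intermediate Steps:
B(I, m) = 2*I + 2*m
V = -√2543/4 (V = -√(2427 + (2*51 + 2*7))/4 = -√(2427 + (102 + 14))/4 = -√(2427 + 116)/4 = -√2543/4 ≈ -12.607)
g = -√2543/4 ≈ -12.607
-2989 - g = -2989 - (-1)*√2543/4 = -2989 + √2543/4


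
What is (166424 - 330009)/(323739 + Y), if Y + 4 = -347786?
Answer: 163585/24051 ≈ 6.8016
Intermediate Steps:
Y = -347790 (Y = -4 - 347786 = -347790)
(166424 - 330009)/(323739 + Y) = (166424 - 330009)/(323739 - 347790) = -163585/(-24051) = -163585*(-1/24051) = 163585/24051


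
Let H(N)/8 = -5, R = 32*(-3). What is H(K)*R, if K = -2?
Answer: 3840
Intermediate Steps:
R = -96
H(N) = -40 (H(N) = 8*(-5) = -40)
H(K)*R = -40*(-96) = 3840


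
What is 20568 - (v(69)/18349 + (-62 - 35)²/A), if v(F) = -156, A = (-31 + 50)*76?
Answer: 544796402531/26495956 ≈ 20562.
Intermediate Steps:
A = 1444 (A = 19*76 = 1444)
20568 - (v(69)/18349 + (-62 - 35)²/A) = 20568 - (-156/18349 + (-62 - 35)²/1444) = 20568 - (-156*1/18349 + (-97)²*(1/1444)) = 20568 - (-156/18349 + 9409*(1/1444)) = 20568 - (-156/18349 + 9409/1444) = 20568 - 1*172420477/26495956 = 20568 - 172420477/26495956 = 544796402531/26495956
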